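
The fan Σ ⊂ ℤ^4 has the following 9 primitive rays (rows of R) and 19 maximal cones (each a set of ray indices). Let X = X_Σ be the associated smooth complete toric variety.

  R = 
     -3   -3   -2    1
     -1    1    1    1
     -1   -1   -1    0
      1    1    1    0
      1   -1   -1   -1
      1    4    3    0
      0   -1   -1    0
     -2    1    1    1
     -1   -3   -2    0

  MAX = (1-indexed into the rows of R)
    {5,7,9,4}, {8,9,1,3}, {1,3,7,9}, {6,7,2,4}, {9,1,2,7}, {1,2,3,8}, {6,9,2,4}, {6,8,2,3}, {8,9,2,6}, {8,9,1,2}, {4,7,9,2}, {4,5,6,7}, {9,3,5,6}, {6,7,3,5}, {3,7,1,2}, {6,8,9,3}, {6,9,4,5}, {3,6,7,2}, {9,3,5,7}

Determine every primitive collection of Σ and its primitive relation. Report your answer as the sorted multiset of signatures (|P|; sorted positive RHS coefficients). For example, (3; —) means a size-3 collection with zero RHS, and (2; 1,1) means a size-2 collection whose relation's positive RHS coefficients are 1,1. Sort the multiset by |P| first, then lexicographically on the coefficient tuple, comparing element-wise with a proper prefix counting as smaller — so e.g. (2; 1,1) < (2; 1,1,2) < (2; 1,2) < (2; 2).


|primitive collections| = 10. Relations:

  P={2,5}:  v_{2} + v_{5} = 0  ⟹  sig = (2; —)
  P={3,4}:  v_{3} + v_{4} = 0  ⟹  sig = (2; —)
  P={1,6}:  v_{1} + v_{6} = v_{8}  ⟹  sig = (2; 1)
  P={1,4}:  v_{1} + v_{4} = v_{2} + v_{9}  ⟹  sig = (2; 1,1)
  P={1,5}:  v_{1} + v_{5} = v_{3} + v_{9}  ⟹  sig = (2; 1,1)
  P={7,8}:  v_{7} + v_{8} = v_{2} + v_{3}  ⟹  sig = (2; 1,1)
  P={4,8}:  v_{4} + v_{8} = v_{2} + v_{6} + v_{9}  ⟹  sig = (2; 1,1,1)
  P={5,8}:  v_{5} + v_{8} = v_{3} + v_{6} + v_{9}  ⟹  sig = (2; 1,1,1)
  P={6,7,9}:  v_{6} + v_{7} + v_{9} = 0  ⟹  sig = (3; —)
  P={2,3,9}:  v_{2} + v_{3} + v_{9} = v_{1}  ⟹  sig = (3; 1)

Hence PRS(X_Σ) =
{ (2; —) ×2,  (2; 1),  (2; 1,1) ×3,  (2; 1,1,1) ×2,  (3; —),  (3; 1) }


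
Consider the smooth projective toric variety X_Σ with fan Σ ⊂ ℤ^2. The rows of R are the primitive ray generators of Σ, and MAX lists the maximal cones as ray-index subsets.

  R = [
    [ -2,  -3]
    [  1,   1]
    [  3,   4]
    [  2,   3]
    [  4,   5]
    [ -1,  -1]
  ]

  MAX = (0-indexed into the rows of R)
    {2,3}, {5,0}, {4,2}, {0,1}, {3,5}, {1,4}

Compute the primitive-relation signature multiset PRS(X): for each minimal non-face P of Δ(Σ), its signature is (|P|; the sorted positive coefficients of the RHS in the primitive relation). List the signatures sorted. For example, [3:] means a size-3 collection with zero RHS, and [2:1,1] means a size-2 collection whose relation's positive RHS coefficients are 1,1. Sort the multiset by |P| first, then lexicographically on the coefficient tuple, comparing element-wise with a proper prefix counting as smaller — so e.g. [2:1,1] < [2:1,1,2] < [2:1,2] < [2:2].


The 9 primitive collections of Σ (r=6, n=2):

  • {0,3}:  v_{0} + v_{3} = 0  ⟹  sig = [2:]
  • {1,5}:  v_{1} + v_{5} = 0  ⟹  sig = [2:]
  • {0,2}:  v_{0} + v_{2} = v_{1}  ⟹  sig = [2:1]
  • {1,2}:  v_{1} + v_{2} = v_{4}  ⟹  sig = [2:1]
  • {1,3}:  v_{1} + v_{3} = v_{2}  ⟹  sig = [2:1]
  • {2,5}:  v_{2} + v_{5} = v_{3}  ⟹  sig = [2:1]
  • {4,5}:  v_{4} + v_{5} = v_{2}  ⟹  sig = [2:1]
  • {0,4}:  v_{0} + v_{4} = 2·v_{1}  ⟹  sig = [2:2]
  • {3,4}:  v_{3} + v_{4} = 2·v_{2}  ⟹  sig = [2:2]

so the primitive-relation signature multiset is
{ [2:] ×2,  [2:1] ×5,  [2:2] ×2 }


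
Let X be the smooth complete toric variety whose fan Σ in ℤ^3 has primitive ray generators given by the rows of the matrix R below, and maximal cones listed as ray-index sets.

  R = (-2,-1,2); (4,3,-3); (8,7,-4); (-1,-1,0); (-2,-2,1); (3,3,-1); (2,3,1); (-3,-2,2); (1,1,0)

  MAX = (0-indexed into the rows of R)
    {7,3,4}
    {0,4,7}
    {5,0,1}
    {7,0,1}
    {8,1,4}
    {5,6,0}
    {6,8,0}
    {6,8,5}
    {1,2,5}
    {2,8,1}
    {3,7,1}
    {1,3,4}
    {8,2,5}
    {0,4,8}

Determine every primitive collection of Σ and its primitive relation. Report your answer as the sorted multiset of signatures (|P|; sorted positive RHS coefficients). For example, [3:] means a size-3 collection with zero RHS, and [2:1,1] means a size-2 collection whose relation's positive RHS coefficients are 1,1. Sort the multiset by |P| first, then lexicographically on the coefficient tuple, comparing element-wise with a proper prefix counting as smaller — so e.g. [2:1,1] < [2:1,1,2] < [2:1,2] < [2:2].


20 minimal non-faces of Δ(Σ) (on 9 rays):

  P={3,8}:  v_{3} + v_{8} = 0  →  sig = [2:]
  P={0,3}:  v_{0} + v_{3} = v_{7}  →  sig = [2:1]
  P={4,5}:  v_{4} + v_{5} = v_{8}  →  sig = [2:1]
  P={7,8}:  v_{7} + v_{8} = v_{0}  →  sig = [2:1]
  P={2,3}:  v_{2} + v_{3} = v_{1} + v_{5}  →  sig = [2:1,1]
  P={3,5}:  v_{3} + v_{5} = v_{0} + v_{1}  →  sig = [2:1,1]
  P={3,6}:  v_{3} + v_{6} = v_{0} + v_{5}  →  sig = [2:1,1]
  P={2,7}:  v_{2} + v_{7} = v_{0} + v_{1} + v_{5}  →  sig = [2:1,1,1]
  P={2,4}:  v_{2} + v_{4} = v_{1} + 2·v_{8}  →  sig = [2:1,2]
  P={4,6}:  v_{4} + v_{6} = v_{0} + 2·v_{8}  →  sig = [2:1,2]
  P={5,7}:  v_{5} + v_{7} = 2·v_{0} + v_{1}  →  sig = [2:1,2]
  P={6,7}:  v_{6} + v_{7} = 2·v_{0} + v_{5}  →  sig = [2:1,2]
  P={2,6}:  v_{2} + v_{6} = 3·v_{5} + v_{8}  →  sig = [2:1,3]
  P={0,2}:  v_{0} + v_{2} = 2·v_{5}  →  sig = [2:2]
  P={1,6}:  v_{1} + v_{6} = 2·v_{5}  →  sig = [2:2]
  P={0,1,4}:  v_{0} + v_{1} + v_{4} = 0  →  sig = [3:]
  P={0,1,8}:  v_{0} + v_{1} + v_{8} = v_{5}  →  sig = [3:1]
  P={0,5,8}:  v_{0} + v_{5} + v_{8} = v_{6}  →  sig = [3:1]
  P={1,4,7}:  v_{1} + v_{4} + v_{7} = v_{3}  →  sig = [3:1]
  P={1,5,8}:  v_{1} + v_{5} + v_{8} = v_{2}  →  sig = [3:1]

Sorted signature multiset PRS(X):
    |P|=2: 15 collections, coeffs (), (1), (1), (1), (1,1), (1,1), (1,1), (1,1,1), (1,2), (1,2), (1,2), (1,2), (1,3), (2), (2)
    |P|=3: 5 collections, coeffs (), (1), (1), (1), (1)


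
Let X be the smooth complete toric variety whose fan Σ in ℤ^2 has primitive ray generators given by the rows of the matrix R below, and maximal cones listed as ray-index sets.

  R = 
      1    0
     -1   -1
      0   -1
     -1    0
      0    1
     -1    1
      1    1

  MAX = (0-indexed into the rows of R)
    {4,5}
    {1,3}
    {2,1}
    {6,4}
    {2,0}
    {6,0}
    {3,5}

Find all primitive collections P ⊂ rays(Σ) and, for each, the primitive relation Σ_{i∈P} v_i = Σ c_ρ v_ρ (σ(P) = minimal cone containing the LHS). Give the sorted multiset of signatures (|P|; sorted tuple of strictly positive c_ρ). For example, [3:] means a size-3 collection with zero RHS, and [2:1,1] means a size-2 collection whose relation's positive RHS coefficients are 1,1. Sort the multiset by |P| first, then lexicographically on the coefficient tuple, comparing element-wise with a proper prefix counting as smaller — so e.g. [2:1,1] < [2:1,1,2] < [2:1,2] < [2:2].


14 minimal non-faces of Δ(Σ) (on 7 rays):

  P = {0,3}:  v_{0} + v_{3} = 0  ⟹  sig = [2:]
  P = {1,6}:  v_{1} + v_{6} = 0  ⟹  sig = [2:]
  P = {2,4}:  v_{2} + v_{4} = 0  ⟹  sig = [2:]
  P = {0,1}:  v_{0} + v_{1} = v_{2}  ⟹  sig = [2:1]
  P = {0,4}:  v_{0} + v_{4} = v_{6}  ⟹  sig = [2:1]
  P = {0,5}:  v_{0} + v_{5} = v_{4}  ⟹  sig = [2:1]
  P = {1,4}:  v_{1} + v_{4} = v_{3}  ⟹  sig = [2:1]
  P = {2,3}:  v_{2} + v_{3} = v_{1}  ⟹  sig = [2:1]
  P = {2,5}:  v_{2} + v_{5} = v_{3}  ⟹  sig = [2:1]
  P = {2,6}:  v_{2} + v_{6} = v_{0}  ⟹  sig = [2:1]
  P = {3,4}:  v_{3} + v_{4} = v_{5}  ⟹  sig = [2:1]
  P = {3,6}:  v_{3} + v_{6} = v_{4}  ⟹  sig = [2:1]
  P = {1,5}:  v_{1} + v_{5} = 2·v_{3}  ⟹  sig = [2:2]
  P = {5,6}:  v_{5} + v_{6} = 2·v_{4}  ⟹  sig = [2:2]

so the primitive-relation signature multiset is
[[2:], [2:], [2:], [2:1], [2:1], [2:1], [2:1], [2:1], [2:1], [2:1], [2:1], [2:1], [2:2], [2:2]]


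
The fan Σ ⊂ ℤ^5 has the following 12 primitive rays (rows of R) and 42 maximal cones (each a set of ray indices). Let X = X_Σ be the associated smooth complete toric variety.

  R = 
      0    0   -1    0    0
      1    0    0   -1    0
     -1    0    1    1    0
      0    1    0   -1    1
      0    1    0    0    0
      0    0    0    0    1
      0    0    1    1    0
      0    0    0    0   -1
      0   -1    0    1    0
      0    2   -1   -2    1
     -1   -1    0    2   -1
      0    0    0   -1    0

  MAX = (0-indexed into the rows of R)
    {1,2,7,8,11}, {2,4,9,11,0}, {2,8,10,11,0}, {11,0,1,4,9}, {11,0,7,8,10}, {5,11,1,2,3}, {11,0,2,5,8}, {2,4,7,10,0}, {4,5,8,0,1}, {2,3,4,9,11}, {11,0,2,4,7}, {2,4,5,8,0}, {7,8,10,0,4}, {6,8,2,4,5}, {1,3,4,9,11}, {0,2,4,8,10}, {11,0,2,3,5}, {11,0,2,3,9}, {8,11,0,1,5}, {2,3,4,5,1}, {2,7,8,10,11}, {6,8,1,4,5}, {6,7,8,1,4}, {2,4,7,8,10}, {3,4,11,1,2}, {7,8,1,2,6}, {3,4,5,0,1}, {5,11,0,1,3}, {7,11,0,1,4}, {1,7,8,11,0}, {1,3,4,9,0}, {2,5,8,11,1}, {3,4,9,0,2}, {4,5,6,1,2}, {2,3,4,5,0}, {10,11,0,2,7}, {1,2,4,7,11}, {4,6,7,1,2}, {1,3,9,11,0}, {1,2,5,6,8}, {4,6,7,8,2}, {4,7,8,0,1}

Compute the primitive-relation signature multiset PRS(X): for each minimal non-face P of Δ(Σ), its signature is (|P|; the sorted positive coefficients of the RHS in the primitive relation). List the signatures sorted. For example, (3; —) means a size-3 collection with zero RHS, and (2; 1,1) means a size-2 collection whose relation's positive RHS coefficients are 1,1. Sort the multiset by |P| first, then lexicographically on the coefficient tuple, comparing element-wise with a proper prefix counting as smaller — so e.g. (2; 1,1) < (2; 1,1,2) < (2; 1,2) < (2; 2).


Primitive collections (23):

  P = {5,7}:  v_{5} + v_{7} = 0 — sig = (2; —)
  P = {3,8}:  v_{3} + v_{8} = v_{5} — sig = (2; 1)
  P = {0,6}:  v_{0} + v_{6} = v_{4} + v_{8} — sig = (2; 1,1)
  P = {1,10}:  v_{1} + v_{10} = v_{7} + v_{8} — sig = (2; 1,1)
  P = {3,7}:  v_{3} + v_{7} = v_{4} + v_{11} — sig = (2; 1,1)
  P = {3,10}:  v_{3} + v_{10} = v_{0} + v_{2} — sig = (2; 1,1)
  P = {6,9}:  v_{6} + v_{9} = v_{3} + v_{4} — sig = (2; 1,1)
  P = {6,11}:  v_{6} + v_{11} = v_{1} + v_{2} — sig = (2; 1,1)
  P = {8,9}:  v_{8} + v_{9} = v_{0} + v_{3} — sig = (2; 1,1)
  P = {5,10}:  v_{5} + v_{10} = v_{0} + v_{2} + v_{8} — sig = (2; 1,1,1)
  P = {3,6}:  v_{3} + v_{6} = v_{1} + v_{2} + v_{4} + v_{5} — sig = (2; 1,1,1,1)
  P = {6,10}:  v_{6} + v_{10} = v_{2} + v_{4} + v_{7} + 2·v_{8} — sig = (2; 1,1,1,2)
  P = {9,10}:  v_{9} + v_{10} = 2·v_{0} + v_{2} + v_{4} + v_{11} — sig = (2; 1,1,1,2)
  P = {5,9}:  v_{5} + v_{9} = v_{0} + 2·v_{3} — sig = (2; 1,2)
  P = {7,9}:  v_{7} + v_{9} = v_{0} + 2·v_{4} + 2·v_{11} — sig = (2; 1,2,2)
  P = {0,1,2}:  v_{0} + v_{1} + v_{2} = 0 — sig = (3; —)
  P = {4,8,11}:  v_{4} + v_{8} + v_{11} = 0 — sig = (3; —)
  P = {4,5,11}:  v_{4} + v_{5} + v_{11} = v_{3} — sig = (3; 1)
  P = {1,2,9}:  v_{1} + v_{2} + v_{9} = v_{3} + v_{4} + v_{11} — sig = (3; 1,1,1)
  P = {4,10,11}:  v_{4} + v_{10} + v_{11} = v_{0} + v_{2} + v_{7} — sig = (3; 1,1,1)
  P = {0,2,7,8}:  v_{0} + v_{2} + v_{7} + v_{8} = v_{10} — sig = (4; 1)
  P = {0,3,4,11}:  v_{0} + v_{3} + v_{4} + v_{11} = v_{9} — sig = (4; 1)
  P = {1,2,4,8}:  v_{1} + v_{2} + v_{4} + v_{8} = v_{6} — sig = (4; 1)

Signatures (|P|; sorted positive RHS coefficients), sorted:
    |P|=2: 15 collections, coeffs (), (1), (1,1), (1,1), (1,1), (1,1), (1,1), (1,1), (1,1), (1,1,1), (1,1,1,1), (1,1,1,2), (1,1,1,2), (1,2), (1,2,2)
    |P|=3: 5 collections, coeffs (), (), (1), (1,1,1), (1,1,1)
    |P|=4: 3 collections, coeffs (1), (1), (1)


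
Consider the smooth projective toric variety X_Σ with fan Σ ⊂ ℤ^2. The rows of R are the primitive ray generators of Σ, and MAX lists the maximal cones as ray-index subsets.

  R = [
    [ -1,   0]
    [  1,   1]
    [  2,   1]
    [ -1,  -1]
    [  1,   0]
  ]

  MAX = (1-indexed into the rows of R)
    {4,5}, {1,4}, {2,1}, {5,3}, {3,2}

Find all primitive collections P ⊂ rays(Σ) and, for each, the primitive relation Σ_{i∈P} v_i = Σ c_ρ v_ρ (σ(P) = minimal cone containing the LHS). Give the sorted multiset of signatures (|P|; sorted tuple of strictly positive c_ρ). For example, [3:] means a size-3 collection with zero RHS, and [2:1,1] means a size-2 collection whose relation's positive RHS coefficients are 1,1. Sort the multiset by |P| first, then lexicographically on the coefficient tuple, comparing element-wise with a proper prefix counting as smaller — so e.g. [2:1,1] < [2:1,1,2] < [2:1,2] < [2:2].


Δ(Σ) — 5 vertices, 5 min non-faces:

  • {1,5}:  v_{1} + v_{5} = 0  so sig = [2:]
  • {2,4}:  v_{2} + v_{4} = 0  so sig = [2:]
  • {1,3}:  v_{1} + v_{3} = v_{2}  so sig = [2:1]
  • {2,5}:  v_{2} + v_{5} = v_{3}  so sig = [2:1]
  • {3,4}:  v_{3} + v_{4} = v_{5}  so sig = [2:1]

so the primitive-relation signature multiset is
[[2:], [2:], [2:1], [2:1], [2:1]]


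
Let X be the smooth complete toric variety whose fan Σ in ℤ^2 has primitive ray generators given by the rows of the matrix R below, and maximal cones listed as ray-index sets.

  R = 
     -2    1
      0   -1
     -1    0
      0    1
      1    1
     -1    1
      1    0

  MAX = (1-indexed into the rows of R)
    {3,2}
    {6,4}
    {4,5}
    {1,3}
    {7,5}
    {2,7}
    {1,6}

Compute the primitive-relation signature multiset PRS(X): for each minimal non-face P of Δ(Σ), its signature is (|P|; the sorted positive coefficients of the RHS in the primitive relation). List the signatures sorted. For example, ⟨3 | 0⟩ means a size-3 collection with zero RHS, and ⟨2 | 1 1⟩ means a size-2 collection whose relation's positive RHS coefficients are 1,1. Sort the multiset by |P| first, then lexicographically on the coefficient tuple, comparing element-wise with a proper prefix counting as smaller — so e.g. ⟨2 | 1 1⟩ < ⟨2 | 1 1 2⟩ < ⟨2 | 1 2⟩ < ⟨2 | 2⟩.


|primitive collections| = 14. Relations:

  P = {2,4}:  v_{2} + v_{4} = 0 — sig = ⟨2 | 0⟩
  P = {3,7}:  v_{3} + v_{7} = 0 — sig = ⟨2 | 0⟩
  P = {1,7}:  v_{1} + v_{7} = v_{6} — sig = ⟨2 | 1⟩
  P = {2,5}:  v_{2} + v_{5} = v_{7} — sig = ⟨2 | 1⟩
  P = {2,6}:  v_{2} + v_{6} = v_{3} — sig = ⟨2 | 1⟩
  P = {3,4}:  v_{3} + v_{4} = v_{6} — sig = ⟨2 | 1⟩
  P = {3,5}:  v_{3} + v_{5} = v_{4} — sig = ⟨2 | 1⟩
  P = {3,6}:  v_{3} + v_{6} = v_{1} — sig = ⟨2 | 1⟩
  P = {4,7}:  v_{4} + v_{7} = v_{5} — sig = ⟨2 | 1⟩
  P = {6,7}:  v_{6} + v_{7} = v_{4} — sig = ⟨2 | 1⟩
  P = {1,5}:  v_{1} + v_{5} = v_{4} + v_{6} — sig = ⟨2 | 1 1⟩
  P = {1,2}:  v_{1} + v_{2} = 2·v_{3} — sig = ⟨2 | 2⟩
  P = {1,4}:  v_{1} + v_{4} = 2·v_{6} — sig = ⟨2 | 2⟩
  P = {5,6}:  v_{5} + v_{6} = 2·v_{4} — sig = ⟨2 | 2⟩

Sorted signature multiset PRS(X):
    ⟨2 | 0⟩
    ⟨2 | 0⟩
    ⟨2 | 1⟩
    ⟨2 | 1⟩
    ⟨2 | 1⟩
    ⟨2 | 1⟩
    ⟨2 | 1⟩
    ⟨2 | 1⟩
    ⟨2 | 1⟩
    ⟨2 | 1⟩
    ⟨2 | 1 1⟩
    ⟨2 | 2⟩
    ⟨2 | 2⟩
    ⟨2 | 2⟩


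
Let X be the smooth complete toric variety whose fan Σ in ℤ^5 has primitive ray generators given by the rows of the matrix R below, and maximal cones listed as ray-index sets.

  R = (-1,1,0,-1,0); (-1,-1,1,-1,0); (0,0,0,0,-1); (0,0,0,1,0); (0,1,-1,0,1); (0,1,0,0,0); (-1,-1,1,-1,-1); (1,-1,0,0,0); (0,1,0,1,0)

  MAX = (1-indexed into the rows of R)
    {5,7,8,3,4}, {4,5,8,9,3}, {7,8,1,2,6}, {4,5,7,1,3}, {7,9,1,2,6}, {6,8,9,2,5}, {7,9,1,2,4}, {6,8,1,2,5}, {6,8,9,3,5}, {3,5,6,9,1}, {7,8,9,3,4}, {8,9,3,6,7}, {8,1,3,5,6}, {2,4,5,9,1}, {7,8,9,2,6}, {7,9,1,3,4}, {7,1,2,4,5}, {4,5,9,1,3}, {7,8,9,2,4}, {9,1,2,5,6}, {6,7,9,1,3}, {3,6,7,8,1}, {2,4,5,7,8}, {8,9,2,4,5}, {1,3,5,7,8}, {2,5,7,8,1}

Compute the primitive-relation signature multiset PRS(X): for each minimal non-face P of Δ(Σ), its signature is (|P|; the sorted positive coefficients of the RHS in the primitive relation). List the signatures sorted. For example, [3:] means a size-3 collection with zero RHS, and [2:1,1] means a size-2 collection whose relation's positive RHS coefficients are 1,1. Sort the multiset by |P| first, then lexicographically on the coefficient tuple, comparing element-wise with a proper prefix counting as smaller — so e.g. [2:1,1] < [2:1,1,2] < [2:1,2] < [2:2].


Minimal non-faces — 6 found among 9 rays, 26 max cones:

  P={2,3}:  v_{2} + v_{3} = v_{7}  so sig = [2:1]
  P={4,6}:  v_{4} + v_{6} = v_{9}  so sig = [2:1]
  P={1,4,8}:  v_{1} + v_{4} + v_{8} = 0  so sig = [3:]
  P={1,8,9}:  v_{1} + v_{8} + v_{9} = v_{6}  so sig = [3:1]
  P={5,6,7}:  v_{5} + v_{6} + v_{7} = v_{1}  so sig = [3:1]
  P={5,7,9}:  v_{5} + v_{7} + v_{9} = v_{1} + v_{4}  so sig = [3:1,1]

Sorted signature multiset PRS(X):
{ [2:1] ×2,  [3:],  [3:1] ×2,  [3:1,1] }


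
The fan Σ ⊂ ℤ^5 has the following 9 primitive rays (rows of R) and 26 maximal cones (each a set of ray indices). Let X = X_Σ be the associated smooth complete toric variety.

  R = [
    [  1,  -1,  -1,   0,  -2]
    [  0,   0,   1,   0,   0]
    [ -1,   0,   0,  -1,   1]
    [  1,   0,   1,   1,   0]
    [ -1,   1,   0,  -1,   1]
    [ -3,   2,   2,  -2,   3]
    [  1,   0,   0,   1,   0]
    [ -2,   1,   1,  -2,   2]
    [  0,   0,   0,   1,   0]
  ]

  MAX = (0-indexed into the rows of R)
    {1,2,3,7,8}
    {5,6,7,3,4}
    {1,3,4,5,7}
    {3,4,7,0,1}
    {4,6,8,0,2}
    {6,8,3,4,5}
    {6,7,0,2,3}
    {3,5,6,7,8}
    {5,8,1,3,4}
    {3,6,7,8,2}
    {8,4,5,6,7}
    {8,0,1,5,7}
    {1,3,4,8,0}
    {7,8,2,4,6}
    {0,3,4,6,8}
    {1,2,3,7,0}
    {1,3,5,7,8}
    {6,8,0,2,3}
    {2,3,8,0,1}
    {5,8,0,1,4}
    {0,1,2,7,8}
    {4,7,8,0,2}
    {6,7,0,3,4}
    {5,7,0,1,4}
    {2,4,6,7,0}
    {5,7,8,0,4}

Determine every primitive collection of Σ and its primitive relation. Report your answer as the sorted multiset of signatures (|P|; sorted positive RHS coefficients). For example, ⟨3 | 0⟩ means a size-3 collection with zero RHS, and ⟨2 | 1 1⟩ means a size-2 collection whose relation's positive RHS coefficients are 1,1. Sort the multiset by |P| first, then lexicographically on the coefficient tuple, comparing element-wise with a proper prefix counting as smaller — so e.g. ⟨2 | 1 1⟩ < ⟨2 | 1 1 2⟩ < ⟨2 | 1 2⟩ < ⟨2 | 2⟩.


Σ has 10 primitive collections:

  P={1,6}:  v_{1} + v_{6} = v_{3} — sig = ⟨2 | 1⟩
  P={2,5}:  v_{2} + v_{5} = 2·v_{7} + v_{8} — sig = ⟨2 | 1 2⟩
  P={1,2,4}:  v_{1} + v_{2} + v_{4} = v_{7} — sig = ⟨3 | 1⟩
  P={0,5,6}:  v_{0} + v_{5} + v_{6} = v_{1} + v_{4} — sig = ⟨3 | 1 1⟩
  P={2,3,4}:  v_{2} + v_{3} + v_{4} = v_{6} + v_{7} — sig = ⟨3 | 1 1⟩
  P={0,3,5}:  v_{0} + v_{3} + v_{5} = 2·v_{1} + v_{4} — sig = ⟨3 | 1 2⟩
  P={0,6,7,8}:  v_{0} + v_{6} + v_{7} + v_{8} = 0 — sig = ⟨4 | 0⟩
  P={0,3,7,8}:  v_{0} + v_{3} + v_{7} + v_{8} = v_{1} — sig = ⟨4 | 1⟩
  P={1,4,7,8}:  v_{1} + v_{4} + v_{7} + v_{8} = v_{5} — sig = ⟨4 | 1⟩
  P={3,4,7,8}:  v_{3} + v_{4} + v_{7} + v_{8} = v_{5} + v_{6} — sig = ⟨4 | 1 1⟩

Signatures (|P|; sorted positive RHS coefficients), sorted:
{ ⟨2 | 1⟩,  ⟨2 | 1 2⟩,  ⟨3 | 1⟩,  ⟨3 | 1 1⟩ ×2,  ⟨3 | 1 2⟩,  ⟨4 | 0⟩,  ⟨4 | 1⟩ ×2,  ⟨4 | 1 1⟩ }


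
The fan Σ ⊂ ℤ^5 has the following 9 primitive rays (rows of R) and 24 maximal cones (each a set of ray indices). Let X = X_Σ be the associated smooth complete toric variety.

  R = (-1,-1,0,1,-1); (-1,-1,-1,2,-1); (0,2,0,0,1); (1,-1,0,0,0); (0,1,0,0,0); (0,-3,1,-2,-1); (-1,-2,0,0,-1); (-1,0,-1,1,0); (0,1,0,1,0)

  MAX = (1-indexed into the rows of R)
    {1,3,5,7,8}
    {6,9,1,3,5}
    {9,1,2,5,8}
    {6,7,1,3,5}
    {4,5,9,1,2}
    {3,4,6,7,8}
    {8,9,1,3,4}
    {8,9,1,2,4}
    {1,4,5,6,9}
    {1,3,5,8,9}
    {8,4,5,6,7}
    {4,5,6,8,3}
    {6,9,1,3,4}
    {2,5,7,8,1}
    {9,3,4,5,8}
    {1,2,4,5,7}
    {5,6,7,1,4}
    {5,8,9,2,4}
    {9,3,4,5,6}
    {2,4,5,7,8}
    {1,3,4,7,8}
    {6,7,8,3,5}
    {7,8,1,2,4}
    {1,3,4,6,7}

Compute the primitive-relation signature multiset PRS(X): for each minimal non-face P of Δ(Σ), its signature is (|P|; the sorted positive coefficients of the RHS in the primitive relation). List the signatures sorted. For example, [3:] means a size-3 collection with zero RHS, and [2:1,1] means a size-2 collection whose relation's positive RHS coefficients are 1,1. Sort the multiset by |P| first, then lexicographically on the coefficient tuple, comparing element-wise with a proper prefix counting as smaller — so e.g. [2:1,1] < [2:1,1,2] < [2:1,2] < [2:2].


Σ has 8 primitive collections:

  P = {7,9}:  v_{7} + v_{9} = v_{1} — sig = [2:1]
  P = {2,3}:  v_{2} + v_{3} = v_{8} + v_{9} — sig = [2:1,1]
  P = {2,6}:  v_{2} + v_{6} = v_{4} + v_{5} + 2·v_{7} — sig = [2:1,1,2]
  P = {6,8,9}:  v_{6} + v_{8} + v_{9} = v_{7} — sig = [3:1]
  P = {1,6,8}:  v_{1} + v_{6} + v_{8} = 2·v_{7} — sig = [3:2]
  P = {3,4,5,7}:  v_{3} + v_{4} + v_{5} + v_{7} = 0 — sig = [4:]
  P = {1,3,4,5}:  v_{1} + v_{3} + v_{4} + v_{5} = v_{9} — sig = [4:1]
  P = {1,4,5,8}:  v_{1} + v_{4} + v_{5} + v_{8} = v_{2} — sig = [4:1]

Hence PRS(X_Σ) =
    |P|=2: 3 collections, coeffs (1), (1,1), (1,1,2)
    |P|=3: 2 collections, coeffs (1), (2)
    |P|=4: 3 collections, coeffs (), (1), (1)


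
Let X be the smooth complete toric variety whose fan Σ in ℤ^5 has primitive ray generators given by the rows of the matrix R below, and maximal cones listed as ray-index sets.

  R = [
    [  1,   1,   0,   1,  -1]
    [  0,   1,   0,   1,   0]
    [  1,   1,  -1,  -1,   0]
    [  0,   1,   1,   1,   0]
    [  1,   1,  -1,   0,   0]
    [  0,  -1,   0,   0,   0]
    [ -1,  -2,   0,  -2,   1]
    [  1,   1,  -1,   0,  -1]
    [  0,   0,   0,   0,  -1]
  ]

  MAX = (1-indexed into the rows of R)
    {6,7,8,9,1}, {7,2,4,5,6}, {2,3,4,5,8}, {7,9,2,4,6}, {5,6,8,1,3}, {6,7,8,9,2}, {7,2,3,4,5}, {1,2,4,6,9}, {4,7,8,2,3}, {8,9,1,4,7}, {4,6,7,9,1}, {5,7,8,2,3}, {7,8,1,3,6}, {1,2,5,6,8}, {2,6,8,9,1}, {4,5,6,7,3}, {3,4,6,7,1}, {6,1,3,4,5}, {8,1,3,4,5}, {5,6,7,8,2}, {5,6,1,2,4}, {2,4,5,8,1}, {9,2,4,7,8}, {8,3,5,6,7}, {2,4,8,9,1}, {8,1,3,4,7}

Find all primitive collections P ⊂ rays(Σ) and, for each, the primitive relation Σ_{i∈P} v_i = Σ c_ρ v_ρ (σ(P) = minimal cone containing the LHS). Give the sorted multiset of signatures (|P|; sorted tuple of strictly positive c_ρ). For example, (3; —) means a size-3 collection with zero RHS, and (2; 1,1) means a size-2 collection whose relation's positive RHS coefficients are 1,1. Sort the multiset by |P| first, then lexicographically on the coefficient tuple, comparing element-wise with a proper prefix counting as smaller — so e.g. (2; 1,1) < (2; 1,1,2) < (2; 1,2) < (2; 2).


The 8 primitive collections of Σ (r=9, n=5):

  • {5,9}:  v_{5} + v_{9} = v_{8}  so sig = (2; 1)
  • {3,9}:  v_{3} + v_{9} = v_{4} + v_{7} + 2·v_{8}  so sig = (2; 1,1,2)
  • {1,2,7}:  v_{1} + v_{2} + v_{7} = 0  so sig = (3; —)
  • {2,3,6}:  v_{2} + v_{3} + v_{6} = v_{5}  so sig = (3; 1)
  • {4,6,8}:  v_{4} + v_{6} + v_{8} = v_{1}  so sig = (3; 1)
  • {1,5,7}:  v_{1} + v_{5} + v_{7} = v_{3} + v_{6}  so sig = (3; 1,1)
  • {1,2,3}:  v_{1} + v_{2} + v_{3} = v_{4} + v_{5} + v_{8}  so sig = (3; 1,1,1)
  • {4,5,7,8}:  v_{4} + v_{5} + v_{7} + v_{8} = v_{3}  so sig = (4; 1)

Signatures (|P|; sorted positive RHS coefficients), sorted:
    (2; 1)
    (2; 1,1,2)
    (3; —)
    (3; 1)
    (3; 1)
    (3; 1,1)
    (3; 1,1,1)
    (4; 1)


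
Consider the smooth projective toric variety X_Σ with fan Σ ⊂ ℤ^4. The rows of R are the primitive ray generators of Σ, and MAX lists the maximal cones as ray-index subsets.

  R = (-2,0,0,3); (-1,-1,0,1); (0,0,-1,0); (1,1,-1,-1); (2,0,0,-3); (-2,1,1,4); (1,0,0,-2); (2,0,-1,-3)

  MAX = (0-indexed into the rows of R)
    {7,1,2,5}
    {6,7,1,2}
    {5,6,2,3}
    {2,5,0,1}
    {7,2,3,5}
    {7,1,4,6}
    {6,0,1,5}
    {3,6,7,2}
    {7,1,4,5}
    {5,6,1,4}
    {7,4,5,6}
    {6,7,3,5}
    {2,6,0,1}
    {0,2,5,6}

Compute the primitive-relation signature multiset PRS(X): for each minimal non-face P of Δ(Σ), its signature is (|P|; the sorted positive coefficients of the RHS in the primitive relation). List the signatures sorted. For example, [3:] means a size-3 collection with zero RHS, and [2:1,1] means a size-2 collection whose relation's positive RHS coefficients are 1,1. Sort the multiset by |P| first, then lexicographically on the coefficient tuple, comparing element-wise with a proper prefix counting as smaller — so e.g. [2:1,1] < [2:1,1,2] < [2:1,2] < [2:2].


|primitive collections| = 9. Relations:

  P = {0,4}:  v_{0} + v_{4} = 0  →  sig = [2:]
  P = {0,7}:  v_{0} + v_{7} = v_{2}  →  sig = [2:1]
  P = {1,3}:  v_{1} + v_{3} = v_{2}  →  sig = [2:1]
  P = {2,4}:  v_{2} + v_{4} = v_{7}  →  sig = [2:1]
  P = {0,3}:  v_{0} + v_{3} = 2·v_{2} + v_{5} + v_{6}  →  sig = [2:1,1,2]
  P = {3,4}:  v_{3} + v_{4} = v_{5} + v_{6} + 2·v_{7}  →  sig = [2:1,1,2]
  P = {1,5,6,7}:  v_{1} + v_{5} + v_{6} + v_{7} = 0  →  sig = [4:]
  P = {1,2,5,6}:  v_{1} + v_{2} + v_{5} + v_{6} = v_{0}  →  sig = [4:1]
  P = {2,5,6,7}:  v_{2} + v_{5} + v_{6} + v_{7} = v_{3}  →  sig = [4:1]

so the primitive-relation signature multiset is
    [2:]
    [2:1]
    [2:1]
    [2:1]
    [2:1,1,2]
    [2:1,1,2]
    [4:]
    [4:1]
    [4:1]


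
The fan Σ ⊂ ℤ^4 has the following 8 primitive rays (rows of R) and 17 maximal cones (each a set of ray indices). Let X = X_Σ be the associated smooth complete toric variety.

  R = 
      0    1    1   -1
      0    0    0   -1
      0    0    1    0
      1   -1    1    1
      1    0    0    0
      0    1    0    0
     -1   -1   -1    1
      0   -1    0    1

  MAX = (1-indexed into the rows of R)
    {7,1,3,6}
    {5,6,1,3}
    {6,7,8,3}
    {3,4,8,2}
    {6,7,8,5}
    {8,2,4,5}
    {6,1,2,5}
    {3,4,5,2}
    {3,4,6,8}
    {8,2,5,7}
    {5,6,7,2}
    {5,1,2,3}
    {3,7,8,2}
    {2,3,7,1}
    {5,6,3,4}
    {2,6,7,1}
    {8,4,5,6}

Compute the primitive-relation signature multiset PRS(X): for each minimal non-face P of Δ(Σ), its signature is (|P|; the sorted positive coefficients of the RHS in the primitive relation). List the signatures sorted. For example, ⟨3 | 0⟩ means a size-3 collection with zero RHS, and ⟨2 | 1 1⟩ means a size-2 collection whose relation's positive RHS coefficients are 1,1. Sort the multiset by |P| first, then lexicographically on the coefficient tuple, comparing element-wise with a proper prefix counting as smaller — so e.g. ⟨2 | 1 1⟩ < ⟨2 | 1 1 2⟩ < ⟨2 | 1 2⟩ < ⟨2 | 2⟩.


9 minimal non-faces of Δ(Σ) (on 8 rays):

  {1,8}:  v_{1} + v_{8} = v_{3}  →  sig = ⟨2 | 1⟩
  {1,4}:  v_{1} + v_{4} = 2·v_{3} + v_{5}  →  sig = ⟨2 | 1 2⟩
  {4,7}:  v_{4} + v_{7} = 2·v_{8}  →  sig = ⟨2 | 2⟩
  {1,5,7}:  v_{1} + v_{5} + v_{7} = 0  →  sig = ⟨3 | 0⟩
  {2,6,8}:  v_{2} + v_{6} + v_{8} = 0  →  sig = ⟨3 | 0⟩
  {2,3,6}:  v_{2} + v_{3} + v_{6} = v_{1}  →  sig = ⟨3 | 1⟩
  {3,5,7}:  v_{3} + v_{5} + v_{7} = v_{8}  →  sig = ⟨3 | 1⟩
  {3,5,8}:  v_{3} + v_{5} + v_{8} = v_{4}  →  sig = ⟨3 | 1⟩
  {2,4,6}:  v_{2} + v_{4} + v_{6} = v_{3} + v_{5}  →  sig = ⟨3 | 1 1⟩

Hence PRS(X_Σ) =
    ⟨2 | 1⟩
    ⟨2 | 1 2⟩
    ⟨2 | 2⟩
    ⟨3 | 0⟩
    ⟨3 | 0⟩
    ⟨3 | 1⟩
    ⟨3 | 1⟩
    ⟨3 | 1⟩
    ⟨3 | 1 1⟩


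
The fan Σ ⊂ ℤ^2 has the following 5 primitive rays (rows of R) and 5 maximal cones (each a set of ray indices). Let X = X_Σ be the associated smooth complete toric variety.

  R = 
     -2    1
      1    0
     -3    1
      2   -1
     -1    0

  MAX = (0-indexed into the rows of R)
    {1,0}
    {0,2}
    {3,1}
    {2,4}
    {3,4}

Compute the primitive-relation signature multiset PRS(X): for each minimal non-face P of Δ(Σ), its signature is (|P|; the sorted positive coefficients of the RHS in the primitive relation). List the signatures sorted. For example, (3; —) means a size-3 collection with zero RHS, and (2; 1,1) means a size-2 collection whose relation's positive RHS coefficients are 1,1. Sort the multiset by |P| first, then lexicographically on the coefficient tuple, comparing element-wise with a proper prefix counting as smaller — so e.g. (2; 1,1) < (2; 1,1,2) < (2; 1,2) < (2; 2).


5 minimal non-faces of Δ(Σ) (on 5 rays):

  P={0,3}:  v_{0} + v_{3} = 0 — sig = (2; —)
  P={1,4}:  v_{1} + v_{4} = 0 — sig = (2; —)
  P={0,4}:  v_{0} + v_{4} = v_{2} — sig = (2; 1)
  P={1,2}:  v_{1} + v_{2} = v_{0} — sig = (2; 1)
  P={2,3}:  v_{2} + v_{3} = v_{4} — sig = (2; 1)

Signatures (|P|; sorted positive RHS coefficients), sorted:
[(2; —), (2; —), (2; 1), (2; 1), (2; 1)]


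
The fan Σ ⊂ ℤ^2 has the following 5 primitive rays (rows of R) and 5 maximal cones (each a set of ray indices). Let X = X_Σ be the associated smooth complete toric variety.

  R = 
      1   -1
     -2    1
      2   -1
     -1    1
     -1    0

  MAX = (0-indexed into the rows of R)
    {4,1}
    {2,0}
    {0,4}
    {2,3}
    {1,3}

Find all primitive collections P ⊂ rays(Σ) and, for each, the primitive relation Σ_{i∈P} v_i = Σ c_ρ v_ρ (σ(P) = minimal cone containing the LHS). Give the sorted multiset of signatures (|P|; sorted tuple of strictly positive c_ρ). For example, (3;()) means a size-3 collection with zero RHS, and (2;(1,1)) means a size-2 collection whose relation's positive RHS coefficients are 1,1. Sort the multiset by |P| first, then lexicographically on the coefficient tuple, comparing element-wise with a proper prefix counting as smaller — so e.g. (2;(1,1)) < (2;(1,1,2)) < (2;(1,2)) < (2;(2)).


5 minimal non-faces of Δ(Σ) (on 5 rays):

  • {0,3}:  v_{0} + v_{3} = 0 — sig = (2;())
  • {1,2}:  v_{1} + v_{2} = 0 — sig = (2;())
  • {0,1}:  v_{0} + v_{1} = v_{4} — sig = (2;(1))
  • {2,4}:  v_{2} + v_{4} = v_{0} — sig = (2;(1))
  • {3,4}:  v_{3} + v_{4} = v_{1} — sig = (2;(1))

Signatures (|P|; sorted positive RHS coefficients), sorted:
    |P|=2: 5 collections, coeffs (), (), (1), (1), (1)


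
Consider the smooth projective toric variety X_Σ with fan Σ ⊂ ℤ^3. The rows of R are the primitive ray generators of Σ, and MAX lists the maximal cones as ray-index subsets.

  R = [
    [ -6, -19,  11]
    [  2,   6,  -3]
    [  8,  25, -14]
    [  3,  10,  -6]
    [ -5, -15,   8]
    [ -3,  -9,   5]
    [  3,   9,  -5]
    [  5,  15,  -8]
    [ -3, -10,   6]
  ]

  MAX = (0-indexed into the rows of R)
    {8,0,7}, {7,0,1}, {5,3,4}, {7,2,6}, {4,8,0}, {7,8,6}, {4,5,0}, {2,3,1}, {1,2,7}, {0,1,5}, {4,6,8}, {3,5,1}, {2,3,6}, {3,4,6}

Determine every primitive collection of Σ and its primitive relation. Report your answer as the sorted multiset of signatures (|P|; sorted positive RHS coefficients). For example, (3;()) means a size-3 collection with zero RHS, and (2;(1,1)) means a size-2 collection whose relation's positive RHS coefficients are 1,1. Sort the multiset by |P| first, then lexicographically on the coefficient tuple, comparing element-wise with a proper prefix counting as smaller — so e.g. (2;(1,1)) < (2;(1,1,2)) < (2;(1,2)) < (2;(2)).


Primitive collections (15):

  P = {3,8}:  v_{3} + v_{8} = 0  ⇒ sig = (2;())
  P = {4,7}:  v_{4} + v_{7} = 0  ⇒ sig = (2;())
  P = {5,6}:  v_{5} + v_{6} = 0  ⇒ sig = (2;())
  P = {0,2}:  v_{0} + v_{2} = v_{1}  ⇒ sig = (2;(1))
  P = {0,3}:  v_{0} + v_{3} = v_{5}  ⇒ sig = (2;(1))
  P = {0,6}:  v_{0} + v_{6} = v_{8}  ⇒ sig = (2;(1))
  P = {1,4}:  v_{1} + v_{4} = v_{5}  ⇒ sig = (2;(1))
  P = {1,6}:  v_{1} + v_{6} = v_{7}  ⇒ sig = (2;(1))
  P = {2,4}:  v_{2} + v_{4} = v_{3}  ⇒ sig = (2;(1))
  P = {2,8}:  v_{2} + v_{8} = v_{7}  ⇒ sig = (2;(1))
  P = {3,7}:  v_{3} + v_{7} = v_{2}  ⇒ sig = (2;(1))
  P = {5,7}:  v_{5} + v_{7} = v_{1}  ⇒ sig = (2;(1))
  P = {5,8}:  v_{5} + v_{8} = v_{0}  ⇒ sig = (2;(1))
  P = {1,8}:  v_{1} + v_{8} = v_{0} + v_{7}  ⇒ sig = (2;(1,1))
  P = {2,5}:  v_{2} + v_{5} = v_{1} + v_{3}  ⇒ sig = (2;(1,1))

Sorted signature multiset PRS(X):
    (2;())
    (2;())
    (2;())
    (2;(1))
    (2;(1))
    (2;(1))
    (2;(1))
    (2;(1))
    (2;(1))
    (2;(1))
    (2;(1))
    (2;(1))
    (2;(1))
    (2;(1,1))
    (2;(1,1))


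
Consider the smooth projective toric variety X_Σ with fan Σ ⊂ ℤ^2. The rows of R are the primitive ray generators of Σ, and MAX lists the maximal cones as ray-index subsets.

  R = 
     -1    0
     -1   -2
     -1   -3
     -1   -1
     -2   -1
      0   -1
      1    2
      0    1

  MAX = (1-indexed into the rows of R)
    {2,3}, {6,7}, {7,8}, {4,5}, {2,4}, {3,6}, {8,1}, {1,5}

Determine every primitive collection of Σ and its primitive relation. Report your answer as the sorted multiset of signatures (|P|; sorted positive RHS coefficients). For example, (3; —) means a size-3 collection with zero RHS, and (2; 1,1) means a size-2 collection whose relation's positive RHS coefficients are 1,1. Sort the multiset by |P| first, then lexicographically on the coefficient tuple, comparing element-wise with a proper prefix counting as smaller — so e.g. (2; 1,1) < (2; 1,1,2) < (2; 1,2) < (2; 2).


20 minimal non-faces of Δ(Σ) (on 8 rays):

  {2,7}:  v_{2} + v_{7} = 0  →  sig = (2; —)
  {6,8}:  v_{6} + v_{8} = 0  →  sig = (2; —)
  {1,4}:  v_{1} + v_{4} = v_{5}  →  sig = (2; 1)
  {1,6}:  v_{1} + v_{6} = v_{4}  →  sig = (2; 1)
  {2,6}:  v_{2} + v_{6} = v_{3}  →  sig = (2; 1)
  {2,8}:  v_{2} + v_{8} = v_{4}  →  sig = (2; 1)
  {3,7}:  v_{3} + v_{7} = v_{6}  →  sig = (2; 1)
  {3,8}:  v_{3} + v_{8} = v_{2}  →  sig = (2; 1)
  {4,6}:  v_{4} + v_{6} = v_{2}  →  sig = (2; 1)
  {4,7}:  v_{4} + v_{7} = v_{8}  →  sig = (2; 1)
  {4,8}:  v_{4} + v_{8} = v_{1}  →  sig = (2; 1)
  {1,3}:  v_{1} + v_{3} = v_{2} + v_{4}  →  sig = (2; 1,1)
  {5,7}:  v_{5} + v_{7} = v_{1} + v_{8}  →  sig = (2; 1,1)
  {3,5}:  v_{3} + v_{5} = v_{2} + 2·v_{4}  →  sig = (2; 1,2)
  {1,2}:  v_{1} + v_{2} = 2·v_{4}  →  sig = (2; 2)
  {1,7}:  v_{1} + v_{7} = 2·v_{8}  →  sig = (2; 2)
  {3,4}:  v_{3} + v_{4} = 2·v_{2}  →  sig = (2; 2)
  {5,6}:  v_{5} + v_{6} = 2·v_{4}  →  sig = (2; 2)
  {5,8}:  v_{5} + v_{8} = 2·v_{1}  →  sig = (2; 2)
  {2,5}:  v_{2} + v_{5} = 3·v_{4}  →  sig = (2; 3)

Hence PRS(X_Σ) =
[(2; —), (2; —), (2; 1), (2; 1), (2; 1), (2; 1), (2; 1), (2; 1), (2; 1), (2; 1), (2; 1), (2; 1,1), (2; 1,1), (2; 1,2), (2; 2), (2; 2), (2; 2), (2; 2), (2; 2), (2; 3)]


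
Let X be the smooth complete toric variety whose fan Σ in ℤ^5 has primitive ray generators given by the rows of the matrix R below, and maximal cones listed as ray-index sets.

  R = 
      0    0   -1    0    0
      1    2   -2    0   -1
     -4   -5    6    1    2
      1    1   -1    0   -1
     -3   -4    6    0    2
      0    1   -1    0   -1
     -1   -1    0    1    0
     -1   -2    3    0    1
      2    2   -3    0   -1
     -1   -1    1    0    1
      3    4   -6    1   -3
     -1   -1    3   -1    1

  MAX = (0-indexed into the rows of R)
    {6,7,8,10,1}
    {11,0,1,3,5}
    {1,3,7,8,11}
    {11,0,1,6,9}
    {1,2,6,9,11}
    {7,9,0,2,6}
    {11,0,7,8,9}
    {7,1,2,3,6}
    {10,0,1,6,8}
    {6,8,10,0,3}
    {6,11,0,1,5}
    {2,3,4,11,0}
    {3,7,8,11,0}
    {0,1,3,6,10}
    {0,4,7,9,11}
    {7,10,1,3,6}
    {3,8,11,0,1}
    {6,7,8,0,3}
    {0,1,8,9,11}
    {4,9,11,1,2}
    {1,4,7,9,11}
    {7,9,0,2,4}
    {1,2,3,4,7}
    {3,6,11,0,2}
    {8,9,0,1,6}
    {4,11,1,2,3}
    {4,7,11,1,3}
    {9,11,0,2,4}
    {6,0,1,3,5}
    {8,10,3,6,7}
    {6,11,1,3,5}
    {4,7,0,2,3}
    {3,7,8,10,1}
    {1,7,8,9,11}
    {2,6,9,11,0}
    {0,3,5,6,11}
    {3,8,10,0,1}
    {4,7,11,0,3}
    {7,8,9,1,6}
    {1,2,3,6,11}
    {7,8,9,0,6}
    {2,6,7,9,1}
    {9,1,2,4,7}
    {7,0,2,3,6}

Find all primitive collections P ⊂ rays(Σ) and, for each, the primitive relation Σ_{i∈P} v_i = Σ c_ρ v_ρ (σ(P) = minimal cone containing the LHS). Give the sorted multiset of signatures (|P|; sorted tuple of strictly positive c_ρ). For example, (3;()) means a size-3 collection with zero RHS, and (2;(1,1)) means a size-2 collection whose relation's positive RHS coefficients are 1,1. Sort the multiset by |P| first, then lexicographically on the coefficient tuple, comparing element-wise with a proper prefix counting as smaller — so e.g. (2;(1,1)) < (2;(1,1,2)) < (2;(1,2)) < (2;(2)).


Σ has 23 primitive collections:

  • {3,9}:  v_{3} + v_{9} = 0 ; sig = (2;())
  • {4,6}:  v_{4} + v_{6} = v_{2} ; sig = (2;(1))
  • {4,8}:  v_{4} + v_{8} = v_{7} ; sig = (2;(1))
  • {2,8}:  v_{2} + v_{8} = v_{6} + v_{7} ; sig = (2;(1,1))
  • {10,11}:  v_{10} + v_{11} = v_{1} + v_{3} ; sig = (2;(1,1))
  • {5,7}:  v_{5} + v_{7} = v_{3} + v_{6} + v_{11} ; sig = (2;(1,1,1))
  • {5,8}:  v_{5} + v_{8} = v_{0} + v_{1} + v_{3} ; sig = (2;(1,1,1))
  • {9,10}:  v_{9} + v_{10} = v_{1} + v_{6} + v_{8} ; sig = (2;(1,1,1))
  • {4,10}:  v_{4} + v_{10} = v_{1} + v_{3} + v_{6} + v_{7} ; sig = (2;(1,1,1,1))
  • {5,9}:  v_{5} + v_{9} = v_{0} + v_{1} + v_{6} + v_{11} ; sig = (2;(1,1,1,1))
  • {2,10}:  v_{2} + v_{10} = v_{1} + v_{3} + 2·v_{6} + v_{7} ; sig = (2;(1,1,1,2))
  • {5,10}:  v_{5} + v_{10} = v_{0} + 2·v_{1} + 2·v_{3} + v_{6} ; sig = (2;(1,1,2,2))
  • {4,5}:  v_{4} + v_{5} = v_{3} + 2·v_{6} + 2·v_{11} ; sig = (2;(1,2,2))
  • {2,5}:  v_{2} + v_{5} = v_{3} + 3·v_{6} + 2·v_{11} ; sig = (2;(1,2,3))
  • {0,1,7}:  v_{0} + v_{1} + v_{7} = 0 ; sig = (3;())
  • {6,8,11}:  v_{6} + v_{8} + v_{11} = 0 ; sig = (3;())
  • {6,7,11}:  v_{6} + v_{7} + v_{11} = v_{4} ; sig = (3;(1))
  • {0,1,4}:  v_{0} + v_{1} + v_{4} = v_{6} + v_{11} ; sig = (3;(1,1))
  • {0,7,10}:  v_{0} + v_{7} + v_{10} = v_{3} + v_{6} + v_{8} ; sig = (3;(1,1,1))
  • {0,1,2}:  v_{0} + v_{1} + v_{2} = 2·v_{6} + v_{11} ; sig = (3;(1,2))
  • {2,7,11}:  v_{2} + v_{7} + v_{11} = 2·v_{4} ; sig = (3;(2))
  • {1,3,6,8}:  v_{1} + v_{3} + v_{6} + v_{8} = v_{10} ; sig = (4;(1))
  • {0,1,3,6,11}:  v_{0} + v_{1} + v_{3} + v_{6} + v_{11} = v_{5} ; sig = (5;(1))

Sorted signature multiset PRS(X):
    (2;())
    (2;(1))
    (2;(1))
    (2;(1,1))
    (2;(1,1))
    (2;(1,1,1))
    (2;(1,1,1))
    (2;(1,1,1))
    (2;(1,1,1,1))
    (2;(1,1,1,1))
    (2;(1,1,1,2))
    (2;(1,1,2,2))
    (2;(1,2,2))
    (2;(1,2,3))
    (3;())
    (3;())
    (3;(1))
    (3;(1,1))
    (3;(1,1,1))
    (3;(1,2))
    (3;(2))
    (4;(1))
    (5;(1))


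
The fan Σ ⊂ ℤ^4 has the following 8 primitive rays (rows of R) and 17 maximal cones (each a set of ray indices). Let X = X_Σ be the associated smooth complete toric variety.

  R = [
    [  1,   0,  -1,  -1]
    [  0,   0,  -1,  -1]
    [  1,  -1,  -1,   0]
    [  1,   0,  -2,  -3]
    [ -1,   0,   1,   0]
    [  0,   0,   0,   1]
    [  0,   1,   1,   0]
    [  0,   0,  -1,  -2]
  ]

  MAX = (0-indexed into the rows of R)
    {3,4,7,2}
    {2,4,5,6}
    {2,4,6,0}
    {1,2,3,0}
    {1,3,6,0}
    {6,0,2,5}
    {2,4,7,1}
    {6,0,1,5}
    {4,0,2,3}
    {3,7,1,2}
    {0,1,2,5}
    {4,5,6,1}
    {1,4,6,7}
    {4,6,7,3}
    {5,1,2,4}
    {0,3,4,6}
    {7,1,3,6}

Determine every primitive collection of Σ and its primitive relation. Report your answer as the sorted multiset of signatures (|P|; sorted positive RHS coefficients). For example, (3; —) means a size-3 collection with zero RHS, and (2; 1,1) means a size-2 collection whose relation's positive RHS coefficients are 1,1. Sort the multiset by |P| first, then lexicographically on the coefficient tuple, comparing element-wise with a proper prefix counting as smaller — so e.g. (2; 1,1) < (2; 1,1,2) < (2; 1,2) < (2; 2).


The 9 primitive collections of Σ (r=8, n=4):

  • {0,7}:  v_{0} + v_{7} = v_{3}  →  sig = (2; 1)
  • {5,7}:  v_{5} + v_{7} = v_{1}  →  sig = (2; 1)
  • {3,5}:  v_{3} + v_{5} = v_{0} + v_{1}  →  sig = (2; 1,1)
  • {0,4,5}:  v_{0} + v_{4} + v_{5} = 0  →  sig = (3; —)
  • {0,1,4}:  v_{0} + v_{1} + v_{4} = v_{7}  →  sig = (3; 1)
  • {1,2,6}:  v_{1} + v_{2} + v_{6} = v_{0}  →  sig = (3; 1)
  • {2,6,7}:  v_{2} + v_{6} + v_{7} = 2·v_{0} + v_{4}  →  sig = (3; 1,2)
  • {2,3,6}:  v_{2} + v_{3} + v_{6} = 3·v_{0} + v_{4}  →  sig = (3; 1,3)
  • {1,3,4}:  v_{1} + v_{3} + v_{4} = 2·v_{7}  →  sig = (3; 2)

Hence PRS(X_Σ) =
    |P|=2: 3 collections, coeffs (1), (1), (1,1)
    |P|=3: 6 collections, coeffs (), (1), (1), (1,2), (1,3), (2)


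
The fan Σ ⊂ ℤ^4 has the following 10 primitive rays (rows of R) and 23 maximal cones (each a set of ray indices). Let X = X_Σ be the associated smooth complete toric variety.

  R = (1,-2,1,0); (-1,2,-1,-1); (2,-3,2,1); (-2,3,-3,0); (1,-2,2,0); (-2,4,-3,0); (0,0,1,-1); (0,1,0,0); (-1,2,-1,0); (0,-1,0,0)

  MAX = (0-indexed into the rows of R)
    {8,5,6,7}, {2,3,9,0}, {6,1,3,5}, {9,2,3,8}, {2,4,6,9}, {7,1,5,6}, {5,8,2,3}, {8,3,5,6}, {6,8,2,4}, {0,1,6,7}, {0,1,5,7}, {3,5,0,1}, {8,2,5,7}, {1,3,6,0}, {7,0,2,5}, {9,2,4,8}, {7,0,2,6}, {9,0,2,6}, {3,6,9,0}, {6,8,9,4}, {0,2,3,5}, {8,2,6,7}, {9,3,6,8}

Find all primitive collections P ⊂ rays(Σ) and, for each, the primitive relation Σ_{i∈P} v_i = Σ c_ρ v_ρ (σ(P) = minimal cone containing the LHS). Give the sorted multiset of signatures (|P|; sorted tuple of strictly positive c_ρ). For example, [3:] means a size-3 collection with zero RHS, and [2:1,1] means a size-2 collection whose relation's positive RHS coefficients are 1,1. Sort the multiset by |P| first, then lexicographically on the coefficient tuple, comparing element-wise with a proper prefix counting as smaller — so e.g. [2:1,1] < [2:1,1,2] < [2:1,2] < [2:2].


16 collections generate NE(X_Σ); each relation:

  P={0,8}:  v_{0} + v_{8} = 0  ⇒ sig = [2:]
  P={7,9}:  v_{7} + v_{9} = 0  ⇒ sig = [2:]
  P={1,4}:  v_{1} + v_{4} = v_{6}  ⇒ sig = [2:1]
  P={3,7}:  v_{3} + v_{7} = v_{5}  ⇒ sig = [2:1]
  P={4,5}:  v_{4} + v_{5} = v_{8}  ⇒ sig = [2:1]
  P={5,9}:  v_{5} + v_{9} = v_{3}  ⇒ sig = [2:1]
  P={1,2}:  v_{1} + v_{2} = v_{0} + v_{7}  ⇒ sig = [2:1,1]
  P={1,8}:  v_{1} + v_{8} = v_{5} + v_{6}  ⇒ sig = [2:1,1]
  P={3,4}:  v_{3} + v_{4} = v_{8} + v_{9}  ⇒ sig = [2:1,1]
  P={0,4}:  v_{0} + v_{4} = v_{2} + v_{6} + v_{9}  ⇒ sig = [2:1,1,1]
  P={1,9}:  v_{1} + v_{9} = v_{0} + v_{3} + v_{6}  ⇒ sig = [2:1,1,1]
  P={4,7}:  v_{4} + v_{7} = v_{2} + v_{6} + v_{8}  ⇒ sig = [2:1,1,1]
  P={2,3,6}:  v_{2} + v_{3} + v_{6} = 0  ⇒ sig = [3:]
  P={0,5,6}:  v_{0} + v_{5} + v_{6} = v_{1}  ⇒ sig = [3:1]
  P={2,5,6}:  v_{2} + v_{5} + v_{6} = v_{7}  ⇒ sig = [3:1]
  P={2,6,8,9}:  v_{2} + v_{6} + v_{8} + v_{9} = v_{4}  ⇒ sig = [4:1]

so the primitive-relation signature multiset is
[[2:], [2:], [2:1], [2:1], [2:1], [2:1], [2:1,1], [2:1,1], [2:1,1], [2:1,1,1], [2:1,1,1], [2:1,1,1], [3:], [3:1], [3:1], [4:1]]
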